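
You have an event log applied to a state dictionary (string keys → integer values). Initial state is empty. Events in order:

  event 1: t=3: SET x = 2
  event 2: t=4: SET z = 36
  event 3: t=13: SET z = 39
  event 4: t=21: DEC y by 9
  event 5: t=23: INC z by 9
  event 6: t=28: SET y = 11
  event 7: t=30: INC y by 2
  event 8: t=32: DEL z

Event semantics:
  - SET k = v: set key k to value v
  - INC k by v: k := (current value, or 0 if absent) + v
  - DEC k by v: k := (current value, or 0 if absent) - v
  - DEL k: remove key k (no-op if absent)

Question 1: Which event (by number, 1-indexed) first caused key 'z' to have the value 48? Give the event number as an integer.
Answer: 5

Derivation:
Looking for first event where z becomes 48:
  event 2: z = 36
  event 3: z = 39
  event 4: z = 39
  event 5: z 39 -> 48  <-- first match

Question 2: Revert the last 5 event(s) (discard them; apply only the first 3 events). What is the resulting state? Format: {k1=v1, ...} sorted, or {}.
Keep first 3 events (discard last 5):
  after event 1 (t=3: SET x = 2): {x=2}
  after event 2 (t=4: SET z = 36): {x=2, z=36}
  after event 3 (t=13: SET z = 39): {x=2, z=39}

Answer: {x=2, z=39}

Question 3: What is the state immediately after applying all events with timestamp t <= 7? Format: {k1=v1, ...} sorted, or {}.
Apply events with t <= 7 (2 events):
  after event 1 (t=3: SET x = 2): {x=2}
  after event 2 (t=4: SET z = 36): {x=2, z=36}

Answer: {x=2, z=36}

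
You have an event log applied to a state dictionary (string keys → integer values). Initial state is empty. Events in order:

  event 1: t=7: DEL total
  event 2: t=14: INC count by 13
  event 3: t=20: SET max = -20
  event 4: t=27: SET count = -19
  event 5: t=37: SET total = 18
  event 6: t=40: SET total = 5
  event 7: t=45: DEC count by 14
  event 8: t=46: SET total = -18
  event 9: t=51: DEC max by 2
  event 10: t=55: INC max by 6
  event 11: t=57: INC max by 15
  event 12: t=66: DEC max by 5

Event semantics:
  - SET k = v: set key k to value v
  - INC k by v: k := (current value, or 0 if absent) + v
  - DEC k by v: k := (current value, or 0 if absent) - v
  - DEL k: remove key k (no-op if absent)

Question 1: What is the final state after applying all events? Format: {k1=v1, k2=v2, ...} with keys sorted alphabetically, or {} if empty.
Answer: {count=-33, max=-6, total=-18}

Derivation:
  after event 1 (t=7: DEL total): {}
  after event 2 (t=14: INC count by 13): {count=13}
  after event 3 (t=20: SET max = -20): {count=13, max=-20}
  after event 4 (t=27: SET count = -19): {count=-19, max=-20}
  after event 5 (t=37: SET total = 18): {count=-19, max=-20, total=18}
  after event 6 (t=40: SET total = 5): {count=-19, max=-20, total=5}
  after event 7 (t=45: DEC count by 14): {count=-33, max=-20, total=5}
  after event 8 (t=46: SET total = -18): {count=-33, max=-20, total=-18}
  after event 9 (t=51: DEC max by 2): {count=-33, max=-22, total=-18}
  after event 10 (t=55: INC max by 6): {count=-33, max=-16, total=-18}
  after event 11 (t=57: INC max by 15): {count=-33, max=-1, total=-18}
  after event 12 (t=66: DEC max by 5): {count=-33, max=-6, total=-18}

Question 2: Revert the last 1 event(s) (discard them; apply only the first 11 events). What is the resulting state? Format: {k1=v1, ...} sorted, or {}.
Answer: {count=-33, max=-1, total=-18}

Derivation:
Keep first 11 events (discard last 1):
  after event 1 (t=7: DEL total): {}
  after event 2 (t=14: INC count by 13): {count=13}
  after event 3 (t=20: SET max = -20): {count=13, max=-20}
  after event 4 (t=27: SET count = -19): {count=-19, max=-20}
  after event 5 (t=37: SET total = 18): {count=-19, max=-20, total=18}
  after event 6 (t=40: SET total = 5): {count=-19, max=-20, total=5}
  after event 7 (t=45: DEC count by 14): {count=-33, max=-20, total=5}
  after event 8 (t=46: SET total = -18): {count=-33, max=-20, total=-18}
  after event 9 (t=51: DEC max by 2): {count=-33, max=-22, total=-18}
  after event 10 (t=55: INC max by 6): {count=-33, max=-16, total=-18}
  after event 11 (t=57: INC max by 15): {count=-33, max=-1, total=-18}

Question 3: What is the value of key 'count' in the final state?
Answer: -33

Derivation:
Track key 'count' through all 12 events:
  event 1 (t=7: DEL total): count unchanged
  event 2 (t=14: INC count by 13): count (absent) -> 13
  event 3 (t=20: SET max = -20): count unchanged
  event 4 (t=27: SET count = -19): count 13 -> -19
  event 5 (t=37: SET total = 18): count unchanged
  event 6 (t=40: SET total = 5): count unchanged
  event 7 (t=45: DEC count by 14): count -19 -> -33
  event 8 (t=46: SET total = -18): count unchanged
  event 9 (t=51: DEC max by 2): count unchanged
  event 10 (t=55: INC max by 6): count unchanged
  event 11 (t=57: INC max by 15): count unchanged
  event 12 (t=66: DEC max by 5): count unchanged
Final: count = -33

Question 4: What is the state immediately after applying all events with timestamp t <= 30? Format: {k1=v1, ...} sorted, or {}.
Answer: {count=-19, max=-20}

Derivation:
Apply events with t <= 30 (4 events):
  after event 1 (t=7: DEL total): {}
  after event 2 (t=14: INC count by 13): {count=13}
  after event 3 (t=20: SET max = -20): {count=13, max=-20}
  after event 4 (t=27: SET count = -19): {count=-19, max=-20}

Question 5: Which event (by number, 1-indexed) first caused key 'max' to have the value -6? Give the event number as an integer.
Looking for first event where max becomes -6:
  event 3: max = -20
  event 4: max = -20
  event 5: max = -20
  event 6: max = -20
  event 7: max = -20
  event 8: max = -20
  event 9: max = -22
  event 10: max = -16
  event 11: max = -1
  event 12: max -1 -> -6  <-- first match

Answer: 12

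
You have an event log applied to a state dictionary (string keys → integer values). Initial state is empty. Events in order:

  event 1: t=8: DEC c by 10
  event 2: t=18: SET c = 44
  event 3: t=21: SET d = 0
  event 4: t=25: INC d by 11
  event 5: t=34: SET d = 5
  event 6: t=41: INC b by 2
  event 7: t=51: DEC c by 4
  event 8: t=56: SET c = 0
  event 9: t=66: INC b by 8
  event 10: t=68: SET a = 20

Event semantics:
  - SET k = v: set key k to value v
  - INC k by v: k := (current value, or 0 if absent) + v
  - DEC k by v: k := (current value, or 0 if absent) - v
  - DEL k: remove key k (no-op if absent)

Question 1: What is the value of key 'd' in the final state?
Answer: 5

Derivation:
Track key 'd' through all 10 events:
  event 1 (t=8: DEC c by 10): d unchanged
  event 2 (t=18: SET c = 44): d unchanged
  event 3 (t=21: SET d = 0): d (absent) -> 0
  event 4 (t=25: INC d by 11): d 0 -> 11
  event 5 (t=34: SET d = 5): d 11 -> 5
  event 6 (t=41: INC b by 2): d unchanged
  event 7 (t=51: DEC c by 4): d unchanged
  event 8 (t=56: SET c = 0): d unchanged
  event 9 (t=66: INC b by 8): d unchanged
  event 10 (t=68: SET a = 20): d unchanged
Final: d = 5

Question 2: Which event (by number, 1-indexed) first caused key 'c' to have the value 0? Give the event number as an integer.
Answer: 8

Derivation:
Looking for first event where c becomes 0:
  event 1: c = -10
  event 2: c = 44
  event 3: c = 44
  event 4: c = 44
  event 5: c = 44
  event 6: c = 44
  event 7: c = 40
  event 8: c 40 -> 0  <-- first match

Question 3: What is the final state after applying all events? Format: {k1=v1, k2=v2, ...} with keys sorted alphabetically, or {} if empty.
  after event 1 (t=8: DEC c by 10): {c=-10}
  after event 2 (t=18: SET c = 44): {c=44}
  after event 3 (t=21: SET d = 0): {c=44, d=0}
  after event 4 (t=25: INC d by 11): {c=44, d=11}
  after event 5 (t=34: SET d = 5): {c=44, d=5}
  after event 6 (t=41: INC b by 2): {b=2, c=44, d=5}
  after event 7 (t=51: DEC c by 4): {b=2, c=40, d=5}
  after event 8 (t=56: SET c = 0): {b=2, c=0, d=5}
  after event 9 (t=66: INC b by 8): {b=10, c=0, d=5}
  after event 10 (t=68: SET a = 20): {a=20, b=10, c=0, d=5}

Answer: {a=20, b=10, c=0, d=5}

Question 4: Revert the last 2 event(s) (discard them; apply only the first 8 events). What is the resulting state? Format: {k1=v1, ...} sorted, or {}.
Answer: {b=2, c=0, d=5}

Derivation:
Keep first 8 events (discard last 2):
  after event 1 (t=8: DEC c by 10): {c=-10}
  after event 2 (t=18: SET c = 44): {c=44}
  after event 3 (t=21: SET d = 0): {c=44, d=0}
  after event 4 (t=25: INC d by 11): {c=44, d=11}
  after event 5 (t=34: SET d = 5): {c=44, d=5}
  after event 6 (t=41: INC b by 2): {b=2, c=44, d=5}
  after event 7 (t=51: DEC c by 4): {b=2, c=40, d=5}
  after event 8 (t=56: SET c = 0): {b=2, c=0, d=5}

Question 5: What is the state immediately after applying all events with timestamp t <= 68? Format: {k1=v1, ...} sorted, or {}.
Apply events with t <= 68 (10 events):
  after event 1 (t=8: DEC c by 10): {c=-10}
  after event 2 (t=18: SET c = 44): {c=44}
  after event 3 (t=21: SET d = 0): {c=44, d=0}
  after event 4 (t=25: INC d by 11): {c=44, d=11}
  after event 5 (t=34: SET d = 5): {c=44, d=5}
  after event 6 (t=41: INC b by 2): {b=2, c=44, d=5}
  after event 7 (t=51: DEC c by 4): {b=2, c=40, d=5}
  after event 8 (t=56: SET c = 0): {b=2, c=0, d=5}
  after event 9 (t=66: INC b by 8): {b=10, c=0, d=5}
  after event 10 (t=68: SET a = 20): {a=20, b=10, c=0, d=5}

Answer: {a=20, b=10, c=0, d=5}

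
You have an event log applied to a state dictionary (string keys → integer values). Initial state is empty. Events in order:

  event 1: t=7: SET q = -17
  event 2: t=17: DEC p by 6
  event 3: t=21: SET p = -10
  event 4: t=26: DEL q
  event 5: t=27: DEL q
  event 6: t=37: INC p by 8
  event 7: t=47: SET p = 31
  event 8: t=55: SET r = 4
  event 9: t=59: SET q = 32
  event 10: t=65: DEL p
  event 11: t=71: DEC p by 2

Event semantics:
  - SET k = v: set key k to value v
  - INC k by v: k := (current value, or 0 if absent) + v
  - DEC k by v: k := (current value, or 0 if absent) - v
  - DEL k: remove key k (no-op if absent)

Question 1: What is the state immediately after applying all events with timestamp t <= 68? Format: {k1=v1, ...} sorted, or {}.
Answer: {q=32, r=4}

Derivation:
Apply events with t <= 68 (10 events):
  after event 1 (t=7: SET q = -17): {q=-17}
  after event 2 (t=17: DEC p by 6): {p=-6, q=-17}
  after event 3 (t=21: SET p = -10): {p=-10, q=-17}
  after event 4 (t=26: DEL q): {p=-10}
  after event 5 (t=27: DEL q): {p=-10}
  after event 6 (t=37: INC p by 8): {p=-2}
  after event 7 (t=47: SET p = 31): {p=31}
  after event 8 (t=55: SET r = 4): {p=31, r=4}
  after event 9 (t=59: SET q = 32): {p=31, q=32, r=4}
  after event 10 (t=65: DEL p): {q=32, r=4}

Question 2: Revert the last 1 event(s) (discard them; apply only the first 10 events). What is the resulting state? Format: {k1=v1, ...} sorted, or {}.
Answer: {q=32, r=4}

Derivation:
Keep first 10 events (discard last 1):
  after event 1 (t=7: SET q = -17): {q=-17}
  after event 2 (t=17: DEC p by 6): {p=-6, q=-17}
  after event 3 (t=21: SET p = -10): {p=-10, q=-17}
  after event 4 (t=26: DEL q): {p=-10}
  after event 5 (t=27: DEL q): {p=-10}
  after event 6 (t=37: INC p by 8): {p=-2}
  after event 7 (t=47: SET p = 31): {p=31}
  after event 8 (t=55: SET r = 4): {p=31, r=4}
  after event 9 (t=59: SET q = 32): {p=31, q=32, r=4}
  after event 10 (t=65: DEL p): {q=32, r=4}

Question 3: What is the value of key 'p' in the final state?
Track key 'p' through all 11 events:
  event 1 (t=7: SET q = -17): p unchanged
  event 2 (t=17: DEC p by 6): p (absent) -> -6
  event 3 (t=21: SET p = -10): p -6 -> -10
  event 4 (t=26: DEL q): p unchanged
  event 5 (t=27: DEL q): p unchanged
  event 6 (t=37: INC p by 8): p -10 -> -2
  event 7 (t=47: SET p = 31): p -2 -> 31
  event 8 (t=55: SET r = 4): p unchanged
  event 9 (t=59: SET q = 32): p unchanged
  event 10 (t=65: DEL p): p 31 -> (absent)
  event 11 (t=71: DEC p by 2): p (absent) -> -2
Final: p = -2

Answer: -2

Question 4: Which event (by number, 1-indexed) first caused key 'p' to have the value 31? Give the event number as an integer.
Answer: 7

Derivation:
Looking for first event where p becomes 31:
  event 2: p = -6
  event 3: p = -10
  event 4: p = -10
  event 5: p = -10
  event 6: p = -2
  event 7: p -2 -> 31  <-- first match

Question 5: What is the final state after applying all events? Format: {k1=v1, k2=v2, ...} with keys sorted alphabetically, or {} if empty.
  after event 1 (t=7: SET q = -17): {q=-17}
  after event 2 (t=17: DEC p by 6): {p=-6, q=-17}
  after event 3 (t=21: SET p = -10): {p=-10, q=-17}
  after event 4 (t=26: DEL q): {p=-10}
  after event 5 (t=27: DEL q): {p=-10}
  after event 6 (t=37: INC p by 8): {p=-2}
  after event 7 (t=47: SET p = 31): {p=31}
  after event 8 (t=55: SET r = 4): {p=31, r=4}
  after event 9 (t=59: SET q = 32): {p=31, q=32, r=4}
  after event 10 (t=65: DEL p): {q=32, r=4}
  after event 11 (t=71: DEC p by 2): {p=-2, q=32, r=4}

Answer: {p=-2, q=32, r=4}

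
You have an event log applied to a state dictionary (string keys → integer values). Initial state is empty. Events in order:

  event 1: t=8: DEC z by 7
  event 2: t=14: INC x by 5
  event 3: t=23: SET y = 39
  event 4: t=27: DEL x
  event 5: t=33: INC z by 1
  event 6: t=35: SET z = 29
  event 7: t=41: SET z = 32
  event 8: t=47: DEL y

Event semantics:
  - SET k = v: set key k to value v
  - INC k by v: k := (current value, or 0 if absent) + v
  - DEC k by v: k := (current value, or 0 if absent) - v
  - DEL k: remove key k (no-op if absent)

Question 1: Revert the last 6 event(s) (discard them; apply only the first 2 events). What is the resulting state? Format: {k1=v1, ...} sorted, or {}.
Keep first 2 events (discard last 6):
  after event 1 (t=8: DEC z by 7): {z=-7}
  after event 2 (t=14: INC x by 5): {x=5, z=-7}

Answer: {x=5, z=-7}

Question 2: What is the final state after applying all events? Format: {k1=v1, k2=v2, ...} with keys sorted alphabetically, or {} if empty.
  after event 1 (t=8: DEC z by 7): {z=-7}
  after event 2 (t=14: INC x by 5): {x=5, z=-7}
  after event 3 (t=23: SET y = 39): {x=5, y=39, z=-7}
  after event 4 (t=27: DEL x): {y=39, z=-7}
  after event 5 (t=33: INC z by 1): {y=39, z=-6}
  after event 6 (t=35: SET z = 29): {y=39, z=29}
  after event 7 (t=41: SET z = 32): {y=39, z=32}
  after event 8 (t=47: DEL y): {z=32}

Answer: {z=32}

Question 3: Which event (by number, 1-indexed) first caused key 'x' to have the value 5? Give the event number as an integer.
Answer: 2

Derivation:
Looking for first event where x becomes 5:
  event 2: x (absent) -> 5  <-- first match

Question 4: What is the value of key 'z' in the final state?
Answer: 32

Derivation:
Track key 'z' through all 8 events:
  event 1 (t=8: DEC z by 7): z (absent) -> -7
  event 2 (t=14: INC x by 5): z unchanged
  event 3 (t=23: SET y = 39): z unchanged
  event 4 (t=27: DEL x): z unchanged
  event 5 (t=33: INC z by 1): z -7 -> -6
  event 6 (t=35: SET z = 29): z -6 -> 29
  event 7 (t=41: SET z = 32): z 29 -> 32
  event 8 (t=47: DEL y): z unchanged
Final: z = 32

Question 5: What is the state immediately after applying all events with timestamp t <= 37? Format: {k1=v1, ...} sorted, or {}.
Apply events with t <= 37 (6 events):
  after event 1 (t=8: DEC z by 7): {z=-7}
  after event 2 (t=14: INC x by 5): {x=5, z=-7}
  after event 3 (t=23: SET y = 39): {x=5, y=39, z=-7}
  after event 4 (t=27: DEL x): {y=39, z=-7}
  after event 5 (t=33: INC z by 1): {y=39, z=-6}
  after event 6 (t=35: SET z = 29): {y=39, z=29}

Answer: {y=39, z=29}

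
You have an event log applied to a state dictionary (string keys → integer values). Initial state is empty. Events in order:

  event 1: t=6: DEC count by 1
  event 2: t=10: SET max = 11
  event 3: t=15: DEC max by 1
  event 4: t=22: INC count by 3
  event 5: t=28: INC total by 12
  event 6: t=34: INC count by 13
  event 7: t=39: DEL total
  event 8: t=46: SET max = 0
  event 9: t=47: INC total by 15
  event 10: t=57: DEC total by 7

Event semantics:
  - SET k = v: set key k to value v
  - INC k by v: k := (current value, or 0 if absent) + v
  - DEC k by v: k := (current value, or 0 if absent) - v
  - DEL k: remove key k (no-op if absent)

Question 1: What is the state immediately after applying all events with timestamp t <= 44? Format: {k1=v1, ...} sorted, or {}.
Answer: {count=15, max=10}

Derivation:
Apply events with t <= 44 (7 events):
  after event 1 (t=6: DEC count by 1): {count=-1}
  after event 2 (t=10: SET max = 11): {count=-1, max=11}
  after event 3 (t=15: DEC max by 1): {count=-1, max=10}
  after event 4 (t=22: INC count by 3): {count=2, max=10}
  after event 5 (t=28: INC total by 12): {count=2, max=10, total=12}
  after event 6 (t=34: INC count by 13): {count=15, max=10, total=12}
  after event 7 (t=39: DEL total): {count=15, max=10}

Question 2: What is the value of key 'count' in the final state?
Track key 'count' through all 10 events:
  event 1 (t=6: DEC count by 1): count (absent) -> -1
  event 2 (t=10: SET max = 11): count unchanged
  event 3 (t=15: DEC max by 1): count unchanged
  event 4 (t=22: INC count by 3): count -1 -> 2
  event 5 (t=28: INC total by 12): count unchanged
  event 6 (t=34: INC count by 13): count 2 -> 15
  event 7 (t=39: DEL total): count unchanged
  event 8 (t=46: SET max = 0): count unchanged
  event 9 (t=47: INC total by 15): count unchanged
  event 10 (t=57: DEC total by 7): count unchanged
Final: count = 15

Answer: 15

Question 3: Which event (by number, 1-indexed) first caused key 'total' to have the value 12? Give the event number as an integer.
Answer: 5

Derivation:
Looking for first event where total becomes 12:
  event 5: total (absent) -> 12  <-- first match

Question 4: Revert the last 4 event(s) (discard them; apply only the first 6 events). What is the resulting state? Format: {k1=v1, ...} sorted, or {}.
Keep first 6 events (discard last 4):
  after event 1 (t=6: DEC count by 1): {count=-1}
  after event 2 (t=10: SET max = 11): {count=-1, max=11}
  after event 3 (t=15: DEC max by 1): {count=-1, max=10}
  after event 4 (t=22: INC count by 3): {count=2, max=10}
  after event 5 (t=28: INC total by 12): {count=2, max=10, total=12}
  after event 6 (t=34: INC count by 13): {count=15, max=10, total=12}

Answer: {count=15, max=10, total=12}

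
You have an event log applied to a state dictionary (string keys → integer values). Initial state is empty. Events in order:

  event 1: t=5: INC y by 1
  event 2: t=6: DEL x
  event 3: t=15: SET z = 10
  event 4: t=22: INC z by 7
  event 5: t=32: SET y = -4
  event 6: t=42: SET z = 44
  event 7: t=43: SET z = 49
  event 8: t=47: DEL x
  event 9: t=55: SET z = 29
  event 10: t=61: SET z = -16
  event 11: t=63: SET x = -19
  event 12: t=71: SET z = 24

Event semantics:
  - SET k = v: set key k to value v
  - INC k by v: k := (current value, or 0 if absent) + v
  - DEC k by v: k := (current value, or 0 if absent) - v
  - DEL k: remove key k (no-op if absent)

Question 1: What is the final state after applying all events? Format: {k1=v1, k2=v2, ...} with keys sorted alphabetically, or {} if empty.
  after event 1 (t=5: INC y by 1): {y=1}
  after event 2 (t=6: DEL x): {y=1}
  after event 3 (t=15: SET z = 10): {y=1, z=10}
  after event 4 (t=22: INC z by 7): {y=1, z=17}
  after event 5 (t=32: SET y = -4): {y=-4, z=17}
  after event 6 (t=42: SET z = 44): {y=-4, z=44}
  after event 7 (t=43: SET z = 49): {y=-4, z=49}
  after event 8 (t=47: DEL x): {y=-4, z=49}
  after event 9 (t=55: SET z = 29): {y=-4, z=29}
  after event 10 (t=61: SET z = -16): {y=-4, z=-16}
  after event 11 (t=63: SET x = -19): {x=-19, y=-4, z=-16}
  after event 12 (t=71: SET z = 24): {x=-19, y=-4, z=24}

Answer: {x=-19, y=-4, z=24}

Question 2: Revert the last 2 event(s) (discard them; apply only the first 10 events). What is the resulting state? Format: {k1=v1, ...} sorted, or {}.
Keep first 10 events (discard last 2):
  after event 1 (t=5: INC y by 1): {y=1}
  after event 2 (t=6: DEL x): {y=1}
  after event 3 (t=15: SET z = 10): {y=1, z=10}
  after event 4 (t=22: INC z by 7): {y=1, z=17}
  after event 5 (t=32: SET y = -4): {y=-4, z=17}
  after event 6 (t=42: SET z = 44): {y=-4, z=44}
  after event 7 (t=43: SET z = 49): {y=-4, z=49}
  after event 8 (t=47: DEL x): {y=-4, z=49}
  after event 9 (t=55: SET z = 29): {y=-4, z=29}
  after event 10 (t=61: SET z = -16): {y=-4, z=-16}

Answer: {y=-4, z=-16}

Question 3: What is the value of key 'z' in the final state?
Track key 'z' through all 12 events:
  event 1 (t=5: INC y by 1): z unchanged
  event 2 (t=6: DEL x): z unchanged
  event 3 (t=15: SET z = 10): z (absent) -> 10
  event 4 (t=22: INC z by 7): z 10 -> 17
  event 5 (t=32: SET y = -4): z unchanged
  event 6 (t=42: SET z = 44): z 17 -> 44
  event 7 (t=43: SET z = 49): z 44 -> 49
  event 8 (t=47: DEL x): z unchanged
  event 9 (t=55: SET z = 29): z 49 -> 29
  event 10 (t=61: SET z = -16): z 29 -> -16
  event 11 (t=63: SET x = -19): z unchanged
  event 12 (t=71: SET z = 24): z -16 -> 24
Final: z = 24

Answer: 24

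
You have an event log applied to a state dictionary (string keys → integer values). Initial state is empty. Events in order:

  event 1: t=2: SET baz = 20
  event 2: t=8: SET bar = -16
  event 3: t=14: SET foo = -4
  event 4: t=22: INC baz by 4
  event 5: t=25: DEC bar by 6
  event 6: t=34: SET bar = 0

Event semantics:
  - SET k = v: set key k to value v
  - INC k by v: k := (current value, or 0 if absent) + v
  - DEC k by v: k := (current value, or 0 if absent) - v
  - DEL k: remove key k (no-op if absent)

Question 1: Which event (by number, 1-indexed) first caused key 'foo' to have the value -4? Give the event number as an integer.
Answer: 3

Derivation:
Looking for first event where foo becomes -4:
  event 3: foo (absent) -> -4  <-- first match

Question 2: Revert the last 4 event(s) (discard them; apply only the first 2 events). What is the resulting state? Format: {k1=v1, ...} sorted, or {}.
Keep first 2 events (discard last 4):
  after event 1 (t=2: SET baz = 20): {baz=20}
  after event 2 (t=8: SET bar = -16): {bar=-16, baz=20}

Answer: {bar=-16, baz=20}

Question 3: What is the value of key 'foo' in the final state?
Answer: -4

Derivation:
Track key 'foo' through all 6 events:
  event 1 (t=2: SET baz = 20): foo unchanged
  event 2 (t=8: SET bar = -16): foo unchanged
  event 3 (t=14: SET foo = -4): foo (absent) -> -4
  event 4 (t=22: INC baz by 4): foo unchanged
  event 5 (t=25: DEC bar by 6): foo unchanged
  event 6 (t=34: SET bar = 0): foo unchanged
Final: foo = -4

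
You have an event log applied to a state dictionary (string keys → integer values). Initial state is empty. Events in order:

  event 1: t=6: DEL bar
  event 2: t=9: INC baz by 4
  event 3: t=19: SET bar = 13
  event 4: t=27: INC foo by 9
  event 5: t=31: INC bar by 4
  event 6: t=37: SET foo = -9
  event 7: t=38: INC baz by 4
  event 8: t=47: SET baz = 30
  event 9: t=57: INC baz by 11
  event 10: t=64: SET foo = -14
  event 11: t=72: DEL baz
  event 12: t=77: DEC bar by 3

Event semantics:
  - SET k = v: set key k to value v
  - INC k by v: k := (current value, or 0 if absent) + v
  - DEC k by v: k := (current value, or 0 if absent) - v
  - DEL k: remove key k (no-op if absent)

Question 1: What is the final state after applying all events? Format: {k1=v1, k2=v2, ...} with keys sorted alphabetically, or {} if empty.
  after event 1 (t=6: DEL bar): {}
  after event 2 (t=9: INC baz by 4): {baz=4}
  after event 3 (t=19: SET bar = 13): {bar=13, baz=4}
  after event 4 (t=27: INC foo by 9): {bar=13, baz=4, foo=9}
  after event 5 (t=31: INC bar by 4): {bar=17, baz=4, foo=9}
  after event 6 (t=37: SET foo = -9): {bar=17, baz=4, foo=-9}
  after event 7 (t=38: INC baz by 4): {bar=17, baz=8, foo=-9}
  after event 8 (t=47: SET baz = 30): {bar=17, baz=30, foo=-9}
  after event 9 (t=57: INC baz by 11): {bar=17, baz=41, foo=-9}
  after event 10 (t=64: SET foo = -14): {bar=17, baz=41, foo=-14}
  after event 11 (t=72: DEL baz): {bar=17, foo=-14}
  after event 12 (t=77: DEC bar by 3): {bar=14, foo=-14}

Answer: {bar=14, foo=-14}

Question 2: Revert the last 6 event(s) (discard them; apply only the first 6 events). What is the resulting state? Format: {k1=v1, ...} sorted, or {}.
Answer: {bar=17, baz=4, foo=-9}

Derivation:
Keep first 6 events (discard last 6):
  after event 1 (t=6: DEL bar): {}
  after event 2 (t=9: INC baz by 4): {baz=4}
  after event 3 (t=19: SET bar = 13): {bar=13, baz=4}
  after event 4 (t=27: INC foo by 9): {bar=13, baz=4, foo=9}
  after event 5 (t=31: INC bar by 4): {bar=17, baz=4, foo=9}
  after event 6 (t=37: SET foo = -9): {bar=17, baz=4, foo=-9}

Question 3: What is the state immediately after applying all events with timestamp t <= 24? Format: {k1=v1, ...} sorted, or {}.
Apply events with t <= 24 (3 events):
  after event 1 (t=6: DEL bar): {}
  after event 2 (t=9: INC baz by 4): {baz=4}
  after event 3 (t=19: SET bar = 13): {bar=13, baz=4}

Answer: {bar=13, baz=4}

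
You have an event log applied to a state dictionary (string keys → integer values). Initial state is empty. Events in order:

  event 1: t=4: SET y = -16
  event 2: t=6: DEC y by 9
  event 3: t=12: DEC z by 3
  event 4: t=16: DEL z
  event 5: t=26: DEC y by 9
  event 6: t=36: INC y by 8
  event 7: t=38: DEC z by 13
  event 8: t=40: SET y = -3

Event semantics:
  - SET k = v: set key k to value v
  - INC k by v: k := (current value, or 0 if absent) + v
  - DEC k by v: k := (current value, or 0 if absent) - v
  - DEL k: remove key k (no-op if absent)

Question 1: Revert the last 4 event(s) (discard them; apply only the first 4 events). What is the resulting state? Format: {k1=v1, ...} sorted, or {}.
Answer: {y=-25}

Derivation:
Keep first 4 events (discard last 4):
  after event 1 (t=4: SET y = -16): {y=-16}
  after event 2 (t=6: DEC y by 9): {y=-25}
  after event 3 (t=12: DEC z by 3): {y=-25, z=-3}
  after event 4 (t=16: DEL z): {y=-25}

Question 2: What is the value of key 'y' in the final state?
Track key 'y' through all 8 events:
  event 1 (t=4: SET y = -16): y (absent) -> -16
  event 2 (t=6: DEC y by 9): y -16 -> -25
  event 3 (t=12: DEC z by 3): y unchanged
  event 4 (t=16: DEL z): y unchanged
  event 5 (t=26: DEC y by 9): y -25 -> -34
  event 6 (t=36: INC y by 8): y -34 -> -26
  event 7 (t=38: DEC z by 13): y unchanged
  event 8 (t=40: SET y = -3): y -26 -> -3
Final: y = -3

Answer: -3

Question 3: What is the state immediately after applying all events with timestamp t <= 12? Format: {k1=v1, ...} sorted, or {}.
Apply events with t <= 12 (3 events):
  after event 1 (t=4: SET y = -16): {y=-16}
  after event 2 (t=6: DEC y by 9): {y=-25}
  after event 3 (t=12: DEC z by 3): {y=-25, z=-3}

Answer: {y=-25, z=-3}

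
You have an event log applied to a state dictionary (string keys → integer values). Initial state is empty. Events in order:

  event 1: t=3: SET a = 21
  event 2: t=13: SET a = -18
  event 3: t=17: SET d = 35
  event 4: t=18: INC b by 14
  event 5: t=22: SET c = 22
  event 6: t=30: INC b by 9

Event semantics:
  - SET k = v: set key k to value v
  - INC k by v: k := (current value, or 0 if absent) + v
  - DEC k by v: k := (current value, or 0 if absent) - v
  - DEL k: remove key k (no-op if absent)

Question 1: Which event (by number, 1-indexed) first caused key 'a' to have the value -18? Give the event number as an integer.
Answer: 2

Derivation:
Looking for first event where a becomes -18:
  event 1: a = 21
  event 2: a 21 -> -18  <-- first match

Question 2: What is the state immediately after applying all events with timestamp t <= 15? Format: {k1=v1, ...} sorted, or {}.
Apply events with t <= 15 (2 events):
  after event 1 (t=3: SET a = 21): {a=21}
  after event 2 (t=13: SET a = -18): {a=-18}

Answer: {a=-18}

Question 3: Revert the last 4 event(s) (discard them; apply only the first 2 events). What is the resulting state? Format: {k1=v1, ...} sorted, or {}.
Answer: {a=-18}

Derivation:
Keep first 2 events (discard last 4):
  after event 1 (t=3: SET a = 21): {a=21}
  after event 2 (t=13: SET a = -18): {a=-18}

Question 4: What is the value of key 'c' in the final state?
Answer: 22

Derivation:
Track key 'c' through all 6 events:
  event 1 (t=3: SET a = 21): c unchanged
  event 2 (t=13: SET a = -18): c unchanged
  event 3 (t=17: SET d = 35): c unchanged
  event 4 (t=18: INC b by 14): c unchanged
  event 5 (t=22: SET c = 22): c (absent) -> 22
  event 6 (t=30: INC b by 9): c unchanged
Final: c = 22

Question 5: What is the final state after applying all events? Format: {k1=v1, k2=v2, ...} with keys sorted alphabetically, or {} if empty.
  after event 1 (t=3: SET a = 21): {a=21}
  after event 2 (t=13: SET a = -18): {a=-18}
  after event 3 (t=17: SET d = 35): {a=-18, d=35}
  after event 4 (t=18: INC b by 14): {a=-18, b=14, d=35}
  after event 5 (t=22: SET c = 22): {a=-18, b=14, c=22, d=35}
  after event 6 (t=30: INC b by 9): {a=-18, b=23, c=22, d=35}

Answer: {a=-18, b=23, c=22, d=35}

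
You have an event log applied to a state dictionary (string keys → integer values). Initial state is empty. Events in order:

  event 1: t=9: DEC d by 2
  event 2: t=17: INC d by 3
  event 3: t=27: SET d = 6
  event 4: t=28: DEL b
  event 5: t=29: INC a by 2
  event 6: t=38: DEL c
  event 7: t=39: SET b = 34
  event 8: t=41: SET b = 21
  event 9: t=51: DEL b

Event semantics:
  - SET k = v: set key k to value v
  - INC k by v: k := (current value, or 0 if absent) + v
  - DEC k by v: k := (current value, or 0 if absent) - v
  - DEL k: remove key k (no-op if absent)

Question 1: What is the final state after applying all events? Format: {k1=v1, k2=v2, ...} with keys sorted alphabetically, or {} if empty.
  after event 1 (t=9: DEC d by 2): {d=-2}
  after event 2 (t=17: INC d by 3): {d=1}
  after event 3 (t=27: SET d = 6): {d=6}
  after event 4 (t=28: DEL b): {d=6}
  after event 5 (t=29: INC a by 2): {a=2, d=6}
  after event 6 (t=38: DEL c): {a=2, d=6}
  after event 7 (t=39: SET b = 34): {a=2, b=34, d=6}
  after event 8 (t=41: SET b = 21): {a=2, b=21, d=6}
  after event 9 (t=51: DEL b): {a=2, d=6}

Answer: {a=2, d=6}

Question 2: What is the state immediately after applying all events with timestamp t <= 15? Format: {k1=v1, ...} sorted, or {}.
Answer: {d=-2}

Derivation:
Apply events with t <= 15 (1 events):
  after event 1 (t=9: DEC d by 2): {d=-2}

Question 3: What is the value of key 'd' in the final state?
Track key 'd' through all 9 events:
  event 1 (t=9: DEC d by 2): d (absent) -> -2
  event 2 (t=17: INC d by 3): d -2 -> 1
  event 3 (t=27: SET d = 6): d 1 -> 6
  event 4 (t=28: DEL b): d unchanged
  event 5 (t=29: INC a by 2): d unchanged
  event 6 (t=38: DEL c): d unchanged
  event 7 (t=39: SET b = 34): d unchanged
  event 8 (t=41: SET b = 21): d unchanged
  event 9 (t=51: DEL b): d unchanged
Final: d = 6

Answer: 6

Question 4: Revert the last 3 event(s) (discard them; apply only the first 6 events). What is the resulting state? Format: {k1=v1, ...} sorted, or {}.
Keep first 6 events (discard last 3):
  after event 1 (t=9: DEC d by 2): {d=-2}
  after event 2 (t=17: INC d by 3): {d=1}
  after event 3 (t=27: SET d = 6): {d=6}
  after event 4 (t=28: DEL b): {d=6}
  after event 5 (t=29: INC a by 2): {a=2, d=6}
  after event 6 (t=38: DEL c): {a=2, d=6}

Answer: {a=2, d=6}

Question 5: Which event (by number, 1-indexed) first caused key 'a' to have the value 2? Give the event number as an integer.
Looking for first event where a becomes 2:
  event 5: a (absent) -> 2  <-- first match

Answer: 5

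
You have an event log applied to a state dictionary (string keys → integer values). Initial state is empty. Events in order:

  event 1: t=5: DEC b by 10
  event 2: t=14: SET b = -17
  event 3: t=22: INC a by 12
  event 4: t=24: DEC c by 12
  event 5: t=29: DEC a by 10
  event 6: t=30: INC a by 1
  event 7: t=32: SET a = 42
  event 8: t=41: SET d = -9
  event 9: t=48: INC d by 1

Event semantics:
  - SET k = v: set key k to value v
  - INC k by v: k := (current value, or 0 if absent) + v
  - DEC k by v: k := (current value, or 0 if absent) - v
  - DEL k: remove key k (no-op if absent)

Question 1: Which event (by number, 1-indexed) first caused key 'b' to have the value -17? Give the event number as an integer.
Answer: 2

Derivation:
Looking for first event where b becomes -17:
  event 1: b = -10
  event 2: b -10 -> -17  <-- first match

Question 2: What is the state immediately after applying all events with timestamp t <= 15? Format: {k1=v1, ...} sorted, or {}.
Answer: {b=-17}

Derivation:
Apply events with t <= 15 (2 events):
  after event 1 (t=5: DEC b by 10): {b=-10}
  after event 2 (t=14: SET b = -17): {b=-17}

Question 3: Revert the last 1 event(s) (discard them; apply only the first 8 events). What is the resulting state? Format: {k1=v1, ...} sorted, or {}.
Answer: {a=42, b=-17, c=-12, d=-9}

Derivation:
Keep first 8 events (discard last 1):
  after event 1 (t=5: DEC b by 10): {b=-10}
  after event 2 (t=14: SET b = -17): {b=-17}
  after event 3 (t=22: INC a by 12): {a=12, b=-17}
  after event 4 (t=24: DEC c by 12): {a=12, b=-17, c=-12}
  after event 5 (t=29: DEC a by 10): {a=2, b=-17, c=-12}
  after event 6 (t=30: INC a by 1): {a=3, b=-17, c=-12}
  after event 7 (t=32: SET a = 42): {a=42, b=-17, c=-12}
  after event 8 (t=41: SET d = -9): {a=42, b=-17, c=-12, d=-9}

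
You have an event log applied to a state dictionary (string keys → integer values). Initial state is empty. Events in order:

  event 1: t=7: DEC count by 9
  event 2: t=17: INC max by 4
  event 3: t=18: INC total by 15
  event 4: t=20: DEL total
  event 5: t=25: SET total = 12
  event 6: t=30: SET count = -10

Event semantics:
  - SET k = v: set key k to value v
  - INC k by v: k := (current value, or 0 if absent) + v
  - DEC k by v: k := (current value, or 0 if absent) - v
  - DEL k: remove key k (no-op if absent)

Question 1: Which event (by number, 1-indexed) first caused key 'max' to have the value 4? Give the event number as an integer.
Looking for first event where max becomes 4:
  event 2: max (absent) -> 4  <-- first match

Answer: 2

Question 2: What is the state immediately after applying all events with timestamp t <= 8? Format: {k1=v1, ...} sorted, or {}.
Answer: {count=-9}

Derivation:
Apply events with t <= 8 (1 events):
  after event 1 (t=7: DEC count by 9): {count=-9}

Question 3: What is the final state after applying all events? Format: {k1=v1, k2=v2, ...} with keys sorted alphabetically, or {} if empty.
Answer: {count=-10, max=4, total=12}

Derivation:
  after event 1 (t=7: DEC count by 9): {count=-9}
  after event 2 (t=17: INC max by 4): {count=-9, max=4}
  after event 3 (t=18: INC total by 15): {count=-9, max=4, total=15}
  after event 4 (t=20: DEL total): {count=-9, max=4}
  after event 5 (t=25: SET total = 12): {count=-9, max=4, total=12}
  after event 6 (t=30: SET count = -10): {count=-10, max=4, total=12}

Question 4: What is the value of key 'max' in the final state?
Answer: 4

Derivation:
Track key 'max' through all 6 events:
  event 1 (t=7: DEC count by 9): max unchanged
  event 2 (t=17: INC max by 4): max (absent) -> 4
  event 3 (t=18: INC total by 15): max unchanged
  event 4 (t=20: DEL total): max unchanged
  event 5 (t=25: SET total = 12): max unchanged
  event 6 (t=30: SET count = -10): max unchanged
Final: max = 4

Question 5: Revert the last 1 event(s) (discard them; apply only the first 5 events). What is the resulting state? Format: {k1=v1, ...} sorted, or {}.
Answer: {count=-9, max=4, total=12}

Derivation:
Keep first 5 events (discard last 1):
  after event 1 (t=7: DEC count by 9): {count=-9}
  after event 2 (t=17: INC max by 4): {count=-9, max=4}
  after event 3 (t=18: INC total by 15): {count=-9, max=4, total=15}
  after event 4 (t=20: DEL total): {count=-9, max=4}
  after event 5 (t=25: SET total = 12): {count=-9, max=4, total=12}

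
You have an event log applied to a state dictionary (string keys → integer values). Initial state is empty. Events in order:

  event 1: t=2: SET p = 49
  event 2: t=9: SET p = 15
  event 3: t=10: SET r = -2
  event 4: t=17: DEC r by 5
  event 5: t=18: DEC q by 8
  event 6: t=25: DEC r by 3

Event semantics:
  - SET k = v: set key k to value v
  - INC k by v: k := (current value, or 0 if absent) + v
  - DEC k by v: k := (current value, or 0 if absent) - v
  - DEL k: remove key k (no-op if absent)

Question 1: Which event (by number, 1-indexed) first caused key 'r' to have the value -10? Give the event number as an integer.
Answer: 6

Derivation:
Looking for first event where r becomes -10:
  event 3: r = -2
  event 4: r = -7
  event 5: r = -7
  event 6: r -7 -> -10  <-- first match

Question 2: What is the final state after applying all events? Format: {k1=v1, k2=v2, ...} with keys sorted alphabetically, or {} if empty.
Answer: {p=15, q=-8, r=-10}

Derivation:
  after event 1 (t=2: SET p = 49): {p=49}
  after event 2 (t=9: SET p = 15): {p=15}
  after event 3 (t=10: SET r = -2): {p=15, r=-2}
  after event 4 (t=17: DEC r by 5): {p=15, r=-7}
  after event 5 (t=18: DEC q by 8): {p=15, q=-8, r=-7}
  after event 6 (t=25: DEC r by 3): {p=15, q=-8, r=-10}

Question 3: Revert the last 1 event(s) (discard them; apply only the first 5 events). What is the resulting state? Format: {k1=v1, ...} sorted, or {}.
Keep first 5 events (discard last 1):
  after event 1 (t=2: SET p = 49): {p=49}
  after event 2 (t=9: SET p = 15): {p=15}
  after event 3 (t=10: SET r = -2): {p=15, r=-2}
  after event 4 (t=17: DEC r by 5): {p=15, r=-7}
  after event 5 (t=18: DEC q by 8): {p=15, q=-8, r=-7}

Answer: {p=15, q=-8, r=-7}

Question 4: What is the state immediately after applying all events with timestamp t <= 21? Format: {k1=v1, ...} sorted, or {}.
Answer: {p=15, q=-8, r=-7}

Derivation:
Apply events with t <= 21 (5 events):
  after event 1 (t=2: SET p = 49): {p=49}
  after event 2 (t=9: SET p = 15): {p=15}
  after event 3 (t=10: SET r = -2): {p=15, r=-2}
  after event 4 (t=17: DEC r by 5): {p=15, r=-7}
  after event 5 (t=18: DEC q by 8): {p=15, q=-8, r=-7}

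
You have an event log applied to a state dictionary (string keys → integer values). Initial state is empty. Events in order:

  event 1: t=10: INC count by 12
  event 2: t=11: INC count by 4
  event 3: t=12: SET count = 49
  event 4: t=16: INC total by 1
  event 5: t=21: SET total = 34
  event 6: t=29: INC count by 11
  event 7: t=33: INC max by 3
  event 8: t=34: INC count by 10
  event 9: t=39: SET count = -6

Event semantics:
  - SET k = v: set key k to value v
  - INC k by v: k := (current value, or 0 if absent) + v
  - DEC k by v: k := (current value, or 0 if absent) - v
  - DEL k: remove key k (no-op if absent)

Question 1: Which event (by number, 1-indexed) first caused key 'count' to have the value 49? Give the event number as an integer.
Answer: 3

Derivation:
Looking for first event where count becomes 49:
  event 1: count = 12
  event 2: count = 16
  event 3: count 16 -> 49  <-- first match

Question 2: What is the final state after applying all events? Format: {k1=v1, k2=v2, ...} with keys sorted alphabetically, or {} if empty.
  after event 1 (t=10: INC count by 12): {count=12}
  after event 2 (t=11: INC count by 4): {count=16}
  after event 3 (t=12: SET count = 49): {count=49}
  after event 4 (t=16: INC total by 1): {count=49, total=1}
  after event 5 (t=21: SET total = 34): {count=49, total=34}
  after event 6 (t=29: INC count by 11): {count=60, total=34}
  after event 7 (t=33: INC max by 3): {count=60, max=3, total=34}
  after event 8 (t=34: INC count by 10): {count=70, max=3, total=34}
  after event 9 (t=39: SET count = -6): {count=-6, max=3, total=34}

Answer: {count=-6, max=3, total=34}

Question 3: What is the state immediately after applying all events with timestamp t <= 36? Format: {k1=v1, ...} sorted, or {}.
Apply events with t <= 36 (8 events):
  after event 1 (t=10: INC count by 12): {count=12}
  after event 2 (t=11: INC count by 4): {count=16}
  after event 3 (t=12: SET count = 49): {count=49}
  after event 4 (t=16: INC total by 1): {count=49, total=1}
  after event 5 (t=21: SET total = 34): {count=49, total=34}
  after event 6 (t=29: INC count by 11): {count=60, total=34}
  after event 7 (t=33: INC max by 3): {count=60, max=3, total=34}
  after event 8 (t=34: INC count by 10): {count=70, max=3, total=34}

Answer: {count=70, max=3, total=34}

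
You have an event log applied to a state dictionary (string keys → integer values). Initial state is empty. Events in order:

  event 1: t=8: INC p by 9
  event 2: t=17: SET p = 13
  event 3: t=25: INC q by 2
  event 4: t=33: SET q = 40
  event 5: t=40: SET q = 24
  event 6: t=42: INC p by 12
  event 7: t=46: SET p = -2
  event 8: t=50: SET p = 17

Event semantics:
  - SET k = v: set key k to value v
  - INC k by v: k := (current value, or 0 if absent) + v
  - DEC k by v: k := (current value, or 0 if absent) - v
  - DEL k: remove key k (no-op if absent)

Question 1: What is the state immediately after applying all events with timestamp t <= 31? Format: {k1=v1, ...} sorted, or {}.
Answer: {p=13, q=2}

Derivation:
Apply events with t <= 31 (3 events):
  after event 1 (t=8: INC p by 9): {p=9}
  after event 2 (t=17: SET p = 13): {p=13}
  after event 3 (t=25: INC q by 2): {p=13, q=2}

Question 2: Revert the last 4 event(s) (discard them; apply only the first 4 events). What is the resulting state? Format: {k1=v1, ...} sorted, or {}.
Keep first 4 events (discard last 4):
  after event 1 (t=8: INC p by 9): {p=9}
  after event 2 (t=17: SET p = 13): {p=13}
  after event 3 (t=25: INC q by 2): {p=13, q=2}
  after event 4 (t=33: SET q = 40): {p=13, q=40}

Answer: {p=13, q=40}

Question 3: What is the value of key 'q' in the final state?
Answer: 24

Derivation:
Track key 'q' through all 8 events:
  event 1 (t=8: INC p by 9): q unchanged
  event 2 (t=17: SET p = 13): q unchanged
  event 3 (t=25: INC q by 2): q (absent) -> 2
  event 4 (t=33: SET q = 40): q 2 -> 40
  event 5 (t=40: SET q = 24): q 40 -> 24
  event 6 (t=42: INC p by 12): q unchanged
  event 7 (t=46: SET p = -2): q unchanged
  event 8 (t=50: SET p = 17): q unchanged
Final: q = 24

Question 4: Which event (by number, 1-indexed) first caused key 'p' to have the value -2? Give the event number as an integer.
Answer: 7

Derivation:
Looking for first event where p becomes -2:
  event 1: p = 9
  event 2: p = 13
  event 3: p = 13
  event 4: p = 13
  event 5: p = 13
  event 6: p = 25
  event 7: p 25 -> -2  <-- first match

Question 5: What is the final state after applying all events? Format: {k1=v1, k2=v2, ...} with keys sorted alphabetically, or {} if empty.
  after event 1 (t=8: INC p by 9): {p=9}
  after event 2 (t=17: SET p = 13): {p=13}
  after event 3 (t=25: INC q by 2): {p=13, q=2}
  after event 4 (t=33: SET q = 40): {p=13, q=40}
  after event 5 (t=40: SET q = 24): {p=13, q=24}
  after event 6 (t=42: INC p by 12): {p=25, q=24}
  after event 7 (t=46: SET p = -2): {p=-2, q=24}
  after event 8 (t=50: SET p = 17): {p=17, q=24}

Answer: {p=17, q=24}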